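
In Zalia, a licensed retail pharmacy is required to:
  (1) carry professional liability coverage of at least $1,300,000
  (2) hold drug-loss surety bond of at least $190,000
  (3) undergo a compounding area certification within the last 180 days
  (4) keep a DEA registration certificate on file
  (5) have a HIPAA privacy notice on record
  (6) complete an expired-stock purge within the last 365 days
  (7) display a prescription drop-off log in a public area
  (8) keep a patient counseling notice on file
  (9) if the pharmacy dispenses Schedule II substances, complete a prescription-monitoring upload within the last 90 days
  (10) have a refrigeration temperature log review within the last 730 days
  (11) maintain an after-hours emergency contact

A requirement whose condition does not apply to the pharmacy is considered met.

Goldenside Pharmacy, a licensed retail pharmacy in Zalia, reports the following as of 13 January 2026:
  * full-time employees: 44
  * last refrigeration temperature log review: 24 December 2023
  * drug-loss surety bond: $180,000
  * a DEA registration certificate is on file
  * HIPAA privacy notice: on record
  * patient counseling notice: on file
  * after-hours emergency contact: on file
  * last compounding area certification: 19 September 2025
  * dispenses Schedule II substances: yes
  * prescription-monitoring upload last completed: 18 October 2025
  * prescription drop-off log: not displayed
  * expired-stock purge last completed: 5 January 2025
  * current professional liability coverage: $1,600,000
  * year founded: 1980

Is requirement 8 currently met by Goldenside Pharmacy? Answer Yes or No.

Yes

8. patient counseling notice present → met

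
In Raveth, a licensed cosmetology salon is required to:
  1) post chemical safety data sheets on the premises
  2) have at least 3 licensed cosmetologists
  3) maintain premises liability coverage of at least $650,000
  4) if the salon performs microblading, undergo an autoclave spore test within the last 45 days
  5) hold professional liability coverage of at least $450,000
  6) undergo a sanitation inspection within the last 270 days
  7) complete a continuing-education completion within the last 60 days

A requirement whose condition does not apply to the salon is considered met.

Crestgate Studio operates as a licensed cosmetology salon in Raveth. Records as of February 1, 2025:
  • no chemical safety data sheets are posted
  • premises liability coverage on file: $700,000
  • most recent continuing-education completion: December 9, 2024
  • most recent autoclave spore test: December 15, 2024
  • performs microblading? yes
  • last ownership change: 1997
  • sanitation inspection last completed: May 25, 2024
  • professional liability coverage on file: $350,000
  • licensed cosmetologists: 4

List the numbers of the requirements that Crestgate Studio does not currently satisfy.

1, 4, 5

1. chemical safety data sheets absent → not met
2. licensed cosmetologists 4 ≥ 3 → met
3. premises liability coverage $700,000 ≥ $650,000 → met
4. condition 'performs microblading' holds; autoclave spore test 48 days ago vs limit 45 → not met
5. professional liability coverage $350,000 < $450,000 → not met
6. sanitation inspection 252 days ago vs limit 270 → met
7. continuing-education completion 54 days ago vs limit 60 → met
Not met: 1, 4, 5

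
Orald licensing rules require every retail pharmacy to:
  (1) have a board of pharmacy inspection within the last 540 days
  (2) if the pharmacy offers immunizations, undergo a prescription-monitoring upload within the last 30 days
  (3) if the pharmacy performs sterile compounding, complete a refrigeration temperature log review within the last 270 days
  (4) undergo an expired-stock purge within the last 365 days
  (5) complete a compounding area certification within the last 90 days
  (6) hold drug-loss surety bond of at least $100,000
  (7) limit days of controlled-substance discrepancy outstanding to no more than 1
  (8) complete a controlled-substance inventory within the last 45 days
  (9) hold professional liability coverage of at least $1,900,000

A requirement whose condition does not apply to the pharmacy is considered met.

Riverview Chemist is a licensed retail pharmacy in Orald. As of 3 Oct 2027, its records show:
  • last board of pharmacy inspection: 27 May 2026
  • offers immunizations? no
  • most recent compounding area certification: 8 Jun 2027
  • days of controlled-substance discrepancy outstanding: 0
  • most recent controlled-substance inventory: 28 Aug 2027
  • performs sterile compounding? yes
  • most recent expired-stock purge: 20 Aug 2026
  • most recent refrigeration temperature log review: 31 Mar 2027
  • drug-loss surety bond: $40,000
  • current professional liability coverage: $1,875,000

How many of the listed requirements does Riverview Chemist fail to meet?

4

1. board of pharmacy inspection 494 days ago vs limit 540 → met
2. condition 'offers immunizations' does not hold → requirement n/a → met
3. condition 'performs sterile compounding' holds; refrigeration temperature log review 186 days ago vs limit 270 → met
4. expired-stock purge 409 days ago vs limit 365 → not met
5. compounding area certification 117 days ago vs limit 90 → not met
6. drug-loss surety bond $40,000 < $100,000 → not met
7. days of controlled-substance discrepancy outstanding 0 ≤ 1 → met
8. controlled-substance inventory 36 days ago vs limit 45 → met
9. professional liability coverage $1,875,000 < $1,900,000 → not met
Not met: 4 of 9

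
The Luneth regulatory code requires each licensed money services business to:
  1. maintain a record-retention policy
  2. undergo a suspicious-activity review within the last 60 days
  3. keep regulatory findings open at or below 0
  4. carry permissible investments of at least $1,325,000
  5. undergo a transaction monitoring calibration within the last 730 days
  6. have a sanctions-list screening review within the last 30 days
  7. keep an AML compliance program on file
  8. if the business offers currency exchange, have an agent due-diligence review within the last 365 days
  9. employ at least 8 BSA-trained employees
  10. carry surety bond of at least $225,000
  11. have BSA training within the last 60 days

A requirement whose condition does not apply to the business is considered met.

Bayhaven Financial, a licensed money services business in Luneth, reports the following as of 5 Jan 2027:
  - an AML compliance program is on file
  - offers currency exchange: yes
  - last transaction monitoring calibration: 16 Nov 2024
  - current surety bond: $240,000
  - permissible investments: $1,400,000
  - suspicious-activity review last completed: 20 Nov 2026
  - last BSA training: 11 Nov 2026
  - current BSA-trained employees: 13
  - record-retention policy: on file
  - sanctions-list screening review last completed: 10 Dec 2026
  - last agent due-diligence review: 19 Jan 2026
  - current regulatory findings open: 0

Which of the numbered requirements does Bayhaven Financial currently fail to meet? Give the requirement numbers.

1. record-retention policy present → met
2. suspicious-activity review 46 days ago vs limit 60 → met
3. regulatory findings open 0 ≤ 0 → met
4. permissible investments $1,400,000 ≥ $1,325,000 → met
5. transaction monitoring calibration 780 days ago vs limit 730 → not met
6. sanctions-list screening review 26 days ago vs limit 30 → met
7. AML compliance program present → met
8. condition 'offers currency exchange' holds; agent due-diligence review 351 days ago vs limit 365 → met
9. BSA-trained employees 13 ≥ 8 → met
10. surety bond $240,000 ≥ $225,000 → met
11. BSA training 55 days ago vs limit 60 → met
Not met: 5

5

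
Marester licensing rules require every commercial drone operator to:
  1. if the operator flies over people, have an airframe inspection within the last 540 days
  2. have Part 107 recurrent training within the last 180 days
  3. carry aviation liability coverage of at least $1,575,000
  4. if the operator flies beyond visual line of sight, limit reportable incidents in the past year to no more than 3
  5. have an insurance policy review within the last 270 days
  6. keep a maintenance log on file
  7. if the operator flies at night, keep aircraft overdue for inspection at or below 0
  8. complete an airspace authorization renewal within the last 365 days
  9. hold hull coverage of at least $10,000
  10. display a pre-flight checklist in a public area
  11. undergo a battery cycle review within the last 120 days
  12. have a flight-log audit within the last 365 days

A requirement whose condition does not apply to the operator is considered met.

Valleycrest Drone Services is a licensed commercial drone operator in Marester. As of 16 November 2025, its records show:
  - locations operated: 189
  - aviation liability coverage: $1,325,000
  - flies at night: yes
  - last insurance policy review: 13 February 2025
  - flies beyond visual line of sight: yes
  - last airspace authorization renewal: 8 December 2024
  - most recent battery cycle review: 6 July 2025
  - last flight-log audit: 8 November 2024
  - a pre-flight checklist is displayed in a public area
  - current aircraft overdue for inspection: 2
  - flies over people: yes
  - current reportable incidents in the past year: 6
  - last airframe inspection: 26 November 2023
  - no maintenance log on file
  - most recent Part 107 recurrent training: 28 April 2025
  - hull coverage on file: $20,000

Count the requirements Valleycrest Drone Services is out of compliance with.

9

1. condition 'flies over people' holds; airframe inspection 721 days ago vs limit 540 → not met
2. Part 107 recurrent training 202 days ago vs limit 180 → not met
3. aviation liability coverage $1,325,000 < $1,575,000 → not met
4. condition 'flies beyond visual line of sight' holds; reportable incidents in the past year 6 > 3 → not met
5. insurance policy review 276 days ago vs limit 270 → not met
6. maintenance log absent → not met
7. condition 'flies at night' holds; aircraft overdue for inspection 2 > 0 → not met
8. airspace authorization renewal 343 days ago vs limit 365 → met
9. hull coverage $20,000 ≥ $10,000 → met
10. pre-flight checklist present → met
11. battery cycle review 133 days ago vs limit 120 → not met
12. flight-log audit 373 days ago vs limit 365 → not met
Not met: 9 of 12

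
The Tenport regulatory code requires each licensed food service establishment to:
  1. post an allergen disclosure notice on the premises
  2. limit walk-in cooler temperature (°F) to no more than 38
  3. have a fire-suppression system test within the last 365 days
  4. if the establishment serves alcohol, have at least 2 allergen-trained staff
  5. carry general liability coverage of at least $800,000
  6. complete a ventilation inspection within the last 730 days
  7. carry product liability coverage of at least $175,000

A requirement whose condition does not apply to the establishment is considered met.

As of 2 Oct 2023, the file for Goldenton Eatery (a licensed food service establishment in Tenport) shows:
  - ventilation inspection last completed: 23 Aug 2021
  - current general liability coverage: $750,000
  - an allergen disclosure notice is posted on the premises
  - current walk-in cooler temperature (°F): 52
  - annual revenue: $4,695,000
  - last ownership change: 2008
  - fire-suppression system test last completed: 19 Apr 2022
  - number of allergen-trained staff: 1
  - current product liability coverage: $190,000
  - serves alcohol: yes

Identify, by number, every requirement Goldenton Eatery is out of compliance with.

2, 3, 4, 5, 6

1. allergen disclosure notice present → met
2. walk-in cooler temperature (°F) 52 > 38 → not met
3. fire-suppression system test 531 days ago vs limit 365 → not met
4. condition 'serves alcohol' holds; allergen-trained staff 1 < 2 → not met
5. general liability coverage $750,000 < $800,000 → not met
6. ventilation inspection 770 days ago vs limit 730 → not met
7. product liability coverage $190,000 ≥ $175,000 → met
Not met: 2, 3, 4, 5, 6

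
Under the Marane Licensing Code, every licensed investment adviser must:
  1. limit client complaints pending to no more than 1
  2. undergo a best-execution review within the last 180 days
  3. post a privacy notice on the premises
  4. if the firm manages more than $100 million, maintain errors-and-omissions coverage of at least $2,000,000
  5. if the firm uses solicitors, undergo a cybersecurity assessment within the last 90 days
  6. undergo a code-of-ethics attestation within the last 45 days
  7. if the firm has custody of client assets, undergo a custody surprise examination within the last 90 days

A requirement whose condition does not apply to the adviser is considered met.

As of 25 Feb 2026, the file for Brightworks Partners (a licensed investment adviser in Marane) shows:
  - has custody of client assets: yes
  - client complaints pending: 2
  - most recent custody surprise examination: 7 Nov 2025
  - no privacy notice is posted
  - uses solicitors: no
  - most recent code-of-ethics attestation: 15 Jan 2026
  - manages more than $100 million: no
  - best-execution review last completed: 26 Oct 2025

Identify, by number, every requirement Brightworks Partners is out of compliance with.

1. client complaints pending 2 > 1 → not met
2. best-execution review 122 days ago vs limit 180 → met
3. privacy notice absent → not met
4. condition 'manages more than $100 million' does not hold → requirement n/a → met
5. condition 'uses solicitors' does not hold → requirement n/a → met
6. code-of-ethics attestation 41 days ago vs limit 45 → met
7. condition 'has custody of client assets' holds; custody surprise examination 110 days ago vs limit 90 → not met
Not met: 1, 3, 7

1, 3, 7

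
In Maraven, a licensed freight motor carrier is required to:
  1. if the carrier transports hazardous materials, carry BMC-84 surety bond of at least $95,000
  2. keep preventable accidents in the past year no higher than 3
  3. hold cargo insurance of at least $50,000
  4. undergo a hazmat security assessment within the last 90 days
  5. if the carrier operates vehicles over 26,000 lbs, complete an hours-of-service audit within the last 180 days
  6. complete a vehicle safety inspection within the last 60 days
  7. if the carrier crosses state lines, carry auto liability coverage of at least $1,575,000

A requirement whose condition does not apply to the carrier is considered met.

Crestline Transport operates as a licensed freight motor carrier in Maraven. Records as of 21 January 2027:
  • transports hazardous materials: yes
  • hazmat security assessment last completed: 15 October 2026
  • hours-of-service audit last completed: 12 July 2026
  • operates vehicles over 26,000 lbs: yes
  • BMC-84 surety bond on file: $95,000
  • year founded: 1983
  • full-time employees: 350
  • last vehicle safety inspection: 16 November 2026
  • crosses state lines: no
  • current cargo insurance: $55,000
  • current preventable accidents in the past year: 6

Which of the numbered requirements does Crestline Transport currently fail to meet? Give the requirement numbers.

1. condition 'transports hazardous materials' holds; BMC-84 surety bond $95,000 ≥ $95,000 → met
2. preventable accidents in the past year 6 > 3 → not met
3. cargo insurance $55,000 ≥ $50,000 → met
4. hazmat security assessment 98 days ago vs limit 90 → not met
5. condition 'operates vehicles over 26,000 lbs' holds; hours-of-service audit 193 days ago vs limit 180 → not met
6. vehicle safety inspection 66 days ago vs limit 60 → not met
7. condition 'crosses state lines' does not hold → requirement n/a → met
Not met: 2, 4, 5, 6

2, 4, 5, 6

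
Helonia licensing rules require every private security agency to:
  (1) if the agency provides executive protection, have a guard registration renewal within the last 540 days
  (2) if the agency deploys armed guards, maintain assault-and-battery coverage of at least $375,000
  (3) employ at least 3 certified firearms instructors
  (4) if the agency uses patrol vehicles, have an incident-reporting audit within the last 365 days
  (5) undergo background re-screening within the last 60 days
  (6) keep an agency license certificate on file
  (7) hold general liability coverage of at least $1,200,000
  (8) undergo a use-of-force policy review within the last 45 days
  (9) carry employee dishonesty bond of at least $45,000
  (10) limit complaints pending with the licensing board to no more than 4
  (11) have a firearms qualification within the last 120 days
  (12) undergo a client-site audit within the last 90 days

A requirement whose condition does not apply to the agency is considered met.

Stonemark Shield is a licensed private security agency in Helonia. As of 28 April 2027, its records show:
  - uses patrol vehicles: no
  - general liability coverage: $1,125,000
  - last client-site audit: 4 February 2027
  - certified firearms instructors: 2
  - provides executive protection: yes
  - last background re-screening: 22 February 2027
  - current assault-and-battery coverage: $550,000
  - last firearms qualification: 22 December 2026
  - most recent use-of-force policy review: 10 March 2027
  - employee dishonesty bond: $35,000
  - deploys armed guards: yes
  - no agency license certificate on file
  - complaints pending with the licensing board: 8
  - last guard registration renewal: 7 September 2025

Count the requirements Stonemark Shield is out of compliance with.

1. condition 'provides executive protection' holds; guard registration renewal 598 days ago vs limit 540 → not met
2. condition 'deploys armed guards' holds; assault-and-battery coverage $550,000 ≥ $375,000 → met
3. certified firearms instructors 2 < 3 → not met
4. condition 'uses patrol vehicles' does not hold → requirement n/a → met
5. background re-screening 65 days ago vs limit 60 → not met
6. agency license certificate absent → not met
7. general liability coverage $1,125,000 < $1,200,000 → not met
8. use-of-force policy review 49 days ago vs limit 45 → not met
9. employee dishonesty bond $35,000 < $45,000 → not met
10. complaints pending with the licensing board 8 > 4 → not met
11. firearms qualification 127 days ago vs limit 120 → not met
12. client-site audit 83 days ago vs limit 90 → met
Not met: 9 of 12

9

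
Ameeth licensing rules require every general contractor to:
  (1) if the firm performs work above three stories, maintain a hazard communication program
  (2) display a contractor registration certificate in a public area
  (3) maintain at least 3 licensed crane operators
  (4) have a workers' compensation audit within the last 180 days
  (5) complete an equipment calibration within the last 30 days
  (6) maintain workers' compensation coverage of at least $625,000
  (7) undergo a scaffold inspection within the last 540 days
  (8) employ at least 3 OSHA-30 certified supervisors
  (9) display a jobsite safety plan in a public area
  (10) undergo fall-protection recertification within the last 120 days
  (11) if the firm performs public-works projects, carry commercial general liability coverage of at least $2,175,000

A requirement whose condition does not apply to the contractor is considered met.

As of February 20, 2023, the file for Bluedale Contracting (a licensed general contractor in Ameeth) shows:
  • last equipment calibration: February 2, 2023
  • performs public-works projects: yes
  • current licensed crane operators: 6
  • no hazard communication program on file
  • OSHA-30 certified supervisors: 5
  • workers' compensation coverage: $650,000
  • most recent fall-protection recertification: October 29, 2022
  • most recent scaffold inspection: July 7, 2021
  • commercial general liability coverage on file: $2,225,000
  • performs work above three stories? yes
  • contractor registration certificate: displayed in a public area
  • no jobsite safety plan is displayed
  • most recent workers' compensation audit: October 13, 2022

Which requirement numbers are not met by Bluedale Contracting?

1. condition 'performs work above three stories' holds; hazard communication program absent → not met
2. contractor registration certificate present → met
3. licensed crane operators 6 ≥ 3 → met
4. workers' compensation audit 130 days ago vs limit 180 → met
5. equipment calibration 18 days ago vs limit 30 → met
6. workers' compensation coverage $650,000 ≥ $625,000 → met
7. scaffold inspection 593 days ago vs limit 540 → not met
8. OSHA-30 certified supervisors 5 ≥ 3 → met
9. jobsite safety plan absent → not met
10. fall-protection recertification 114 days ago vs limit 120 → met
11. condition 'performs public-works projects' holds; commercial general liability coverage $2,225,000 ≥ $2,175,000 → met
Not met: 1, 7, 9

1, 7, 9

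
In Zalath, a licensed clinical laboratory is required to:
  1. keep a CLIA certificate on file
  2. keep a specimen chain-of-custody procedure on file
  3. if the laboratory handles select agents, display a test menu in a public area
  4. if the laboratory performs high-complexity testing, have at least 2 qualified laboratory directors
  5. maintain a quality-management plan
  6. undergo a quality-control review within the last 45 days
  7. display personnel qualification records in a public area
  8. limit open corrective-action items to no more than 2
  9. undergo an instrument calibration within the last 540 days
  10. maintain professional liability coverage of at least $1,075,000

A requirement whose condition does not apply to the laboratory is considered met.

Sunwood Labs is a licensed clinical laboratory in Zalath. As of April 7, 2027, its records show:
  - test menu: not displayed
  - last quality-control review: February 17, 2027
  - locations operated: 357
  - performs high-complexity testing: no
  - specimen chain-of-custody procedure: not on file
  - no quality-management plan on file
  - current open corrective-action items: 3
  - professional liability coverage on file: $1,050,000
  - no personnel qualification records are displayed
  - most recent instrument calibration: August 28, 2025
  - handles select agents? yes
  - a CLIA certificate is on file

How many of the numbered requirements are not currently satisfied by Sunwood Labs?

8

1. CLIA certificate present → met
2. specimen chain-of-custody procedure absent → not met
3. condition 'handles select agents' holds; test menu absent → not met
4. condition 'performs high-complexity testing' does not hold → requirement n/a → met
5. quality-management plan absent → not met
6. quality-control review 49 days ago vs limit 45 → not met
7. personnel qualification records absent → not met
8. open corrective-action items 3 > 2 → not met
9. instrument calibration 587 days ago vs limit 540 → not met
10. professional liability coverage $1,050,000 < $1,075,000 → not met
Not met: 8 of 10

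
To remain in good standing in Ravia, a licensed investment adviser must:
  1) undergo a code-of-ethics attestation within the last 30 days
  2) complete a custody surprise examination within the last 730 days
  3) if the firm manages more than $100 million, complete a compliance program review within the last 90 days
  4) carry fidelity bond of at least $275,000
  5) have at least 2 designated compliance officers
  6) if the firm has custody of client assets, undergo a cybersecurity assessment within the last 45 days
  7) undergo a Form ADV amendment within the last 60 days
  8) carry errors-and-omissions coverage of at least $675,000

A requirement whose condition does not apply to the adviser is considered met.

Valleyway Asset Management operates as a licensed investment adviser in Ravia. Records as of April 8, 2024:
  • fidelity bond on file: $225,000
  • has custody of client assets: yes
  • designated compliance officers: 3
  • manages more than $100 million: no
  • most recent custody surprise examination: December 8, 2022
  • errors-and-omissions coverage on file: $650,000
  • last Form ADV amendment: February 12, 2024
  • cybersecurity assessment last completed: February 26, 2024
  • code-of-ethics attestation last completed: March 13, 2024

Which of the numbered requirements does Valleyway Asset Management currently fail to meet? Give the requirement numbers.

1. code-of-ethics attestation 26 days ago vs limit 30 → met
2. custody surprise examination 487 days ago vs limit 730 → met
3. condition 'manages more than $100 million' does not hold → requirement n/a → met
4. fidelity bond $225,000 < $275,000 → not met
5. designated compliance officers 3 ≥ 2 → met
6. condition 'has custody of client assets' holds; cybersecurity assessment 42 days ago vs limit 45 → met
7. Form ADV amendment 56 days ago vs limit 60 → met
8. errors-and-omissions coverage $650,000 < $675,000 → not met
Not met: 4, 8

4, 8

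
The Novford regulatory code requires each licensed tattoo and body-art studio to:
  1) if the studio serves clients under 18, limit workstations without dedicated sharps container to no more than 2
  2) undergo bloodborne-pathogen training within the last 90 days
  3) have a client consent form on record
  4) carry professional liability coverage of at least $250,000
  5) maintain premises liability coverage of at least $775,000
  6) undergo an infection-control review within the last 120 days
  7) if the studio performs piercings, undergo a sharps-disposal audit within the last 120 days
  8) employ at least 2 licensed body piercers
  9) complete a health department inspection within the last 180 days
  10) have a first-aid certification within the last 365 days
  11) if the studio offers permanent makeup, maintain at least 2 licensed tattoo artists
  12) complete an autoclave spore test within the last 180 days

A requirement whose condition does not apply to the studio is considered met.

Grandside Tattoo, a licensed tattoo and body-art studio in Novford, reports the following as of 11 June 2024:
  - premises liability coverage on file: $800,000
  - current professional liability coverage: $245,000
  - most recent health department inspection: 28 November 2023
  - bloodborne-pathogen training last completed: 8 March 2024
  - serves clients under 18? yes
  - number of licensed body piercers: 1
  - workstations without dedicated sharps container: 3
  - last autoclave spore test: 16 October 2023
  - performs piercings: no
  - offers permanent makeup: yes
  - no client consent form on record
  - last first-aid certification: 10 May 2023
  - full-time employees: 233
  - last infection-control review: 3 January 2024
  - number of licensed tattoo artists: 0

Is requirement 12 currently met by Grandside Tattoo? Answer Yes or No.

12. autoclave spore test 239 days ago vs limit 180 → not met

No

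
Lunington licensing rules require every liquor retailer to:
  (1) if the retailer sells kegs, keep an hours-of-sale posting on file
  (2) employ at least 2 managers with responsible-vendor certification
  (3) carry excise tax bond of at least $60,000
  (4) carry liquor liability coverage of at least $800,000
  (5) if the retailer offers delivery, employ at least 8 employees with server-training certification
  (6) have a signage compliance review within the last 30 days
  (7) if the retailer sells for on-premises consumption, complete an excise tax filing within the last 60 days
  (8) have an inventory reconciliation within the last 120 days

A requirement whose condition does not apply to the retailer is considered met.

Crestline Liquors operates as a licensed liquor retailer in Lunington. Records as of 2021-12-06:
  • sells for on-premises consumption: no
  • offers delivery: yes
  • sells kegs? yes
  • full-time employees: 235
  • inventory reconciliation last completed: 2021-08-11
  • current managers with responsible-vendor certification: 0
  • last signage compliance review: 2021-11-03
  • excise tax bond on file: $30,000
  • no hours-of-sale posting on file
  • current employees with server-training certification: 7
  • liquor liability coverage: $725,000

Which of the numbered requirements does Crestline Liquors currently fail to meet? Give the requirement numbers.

1. condition 'sells kegs' holds; hours-of-sale posting absent → not met
2. managers with responsible-vendor certification 0 < 2 → not met
3. excise tax bond $30,000 < $60,000 → not met
4. liquor liability coverage $725,000 < $800,000 → not met
5. condition 'offers delivery' holds; employees with server-training certification 7 < 8 → not met
6. signage compliance review 33 days ago vs limit 30 → not met
7. condition 'sells for on-premises consumption' does not hold → requirement n/a → met
8. inventory reconciliation 117 days ago vs limit 120 → met
Not met: 1, 2, 3, 4, 5, 6

1, 2, 3, 4, 5, 6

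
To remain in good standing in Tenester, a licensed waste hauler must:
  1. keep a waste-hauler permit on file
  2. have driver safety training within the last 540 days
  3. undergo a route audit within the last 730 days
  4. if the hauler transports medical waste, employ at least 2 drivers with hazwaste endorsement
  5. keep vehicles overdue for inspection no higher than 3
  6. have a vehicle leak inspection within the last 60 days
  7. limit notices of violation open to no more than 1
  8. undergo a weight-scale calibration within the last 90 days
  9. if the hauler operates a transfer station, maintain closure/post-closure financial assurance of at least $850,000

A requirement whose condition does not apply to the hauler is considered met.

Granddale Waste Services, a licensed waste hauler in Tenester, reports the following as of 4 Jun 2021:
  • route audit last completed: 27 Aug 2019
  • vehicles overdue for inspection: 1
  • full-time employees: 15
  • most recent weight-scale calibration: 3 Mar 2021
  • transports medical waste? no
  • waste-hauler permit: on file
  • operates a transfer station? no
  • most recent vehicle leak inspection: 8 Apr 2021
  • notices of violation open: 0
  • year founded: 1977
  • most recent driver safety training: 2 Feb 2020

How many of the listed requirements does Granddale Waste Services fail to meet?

1

1. waste-hauler permit present → met
2. driver safety training 488 days ago vs limit 540 → met
3. route audit 647 days ago vs limit 730 → met
4. condition 'transports medical waste' does not hold → requirement n/a → met
5. vehicles overdue for inspection 1 ≤ 3 → met
6. vehicle leak inspection 57 days ago vs limit 60 → met
7. notices of violation open 0 ≤ 1 → met
8. weight-scale calibration 93 days ago vs limit 90 → not met
9. condition 'operates a transfer station' does not hold → requirement n/a → met
Not met: 1 of 9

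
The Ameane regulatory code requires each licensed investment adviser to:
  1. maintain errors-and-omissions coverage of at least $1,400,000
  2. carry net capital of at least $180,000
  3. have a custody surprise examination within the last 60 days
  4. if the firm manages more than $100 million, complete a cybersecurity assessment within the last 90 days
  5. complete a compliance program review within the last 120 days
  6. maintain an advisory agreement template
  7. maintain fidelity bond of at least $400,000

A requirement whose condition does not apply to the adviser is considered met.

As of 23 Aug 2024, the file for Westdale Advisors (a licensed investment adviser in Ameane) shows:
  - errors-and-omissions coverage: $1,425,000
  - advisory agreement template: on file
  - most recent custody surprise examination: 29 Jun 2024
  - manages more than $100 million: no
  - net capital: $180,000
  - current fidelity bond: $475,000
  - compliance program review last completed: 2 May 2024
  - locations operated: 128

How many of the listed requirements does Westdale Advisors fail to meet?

0

1. errors-and-omissions coverage $1,425,000 ≥ $1,400,000 → met
2. net capital $180,000 ≥ $180,000 → met
3. custody surprise examination 55 days ago vs limit 60 → met
4. condition 'manages more than $100 million' does not hold → requirement n/a → met
5. compliance program review 113 days ago vs limit 120 → met
6. advisory agreement template present → met
7. fidelity bond $475,000 ≥ $400,000 → met
Not met: 0 of 7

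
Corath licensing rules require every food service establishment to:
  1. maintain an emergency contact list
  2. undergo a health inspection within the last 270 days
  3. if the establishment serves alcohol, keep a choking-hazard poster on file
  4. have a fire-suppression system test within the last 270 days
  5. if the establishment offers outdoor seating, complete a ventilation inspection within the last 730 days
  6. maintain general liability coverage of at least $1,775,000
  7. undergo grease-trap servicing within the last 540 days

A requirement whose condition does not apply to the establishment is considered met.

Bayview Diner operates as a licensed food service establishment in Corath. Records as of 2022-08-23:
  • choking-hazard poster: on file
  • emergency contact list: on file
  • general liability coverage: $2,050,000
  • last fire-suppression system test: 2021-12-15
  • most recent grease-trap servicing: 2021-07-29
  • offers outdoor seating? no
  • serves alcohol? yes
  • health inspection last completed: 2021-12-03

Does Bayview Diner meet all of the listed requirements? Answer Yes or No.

Yes

1. emergency contact list present → met
2. health inspection 263 days ago vs limit 270 → met
3. condition 'serves alcohol' holds; choking-hazard poster present → met
4. fire-suppression system test 251 days ago vs limit 270 → met
5. condition 'offers outdoor seating' does not hold → requirement n/a → met
6. general liability coverage $2,050,000 ≥ $1,775,000 → met
7. grease-trap servicing 390 days ago vs limit 540 → met
All met.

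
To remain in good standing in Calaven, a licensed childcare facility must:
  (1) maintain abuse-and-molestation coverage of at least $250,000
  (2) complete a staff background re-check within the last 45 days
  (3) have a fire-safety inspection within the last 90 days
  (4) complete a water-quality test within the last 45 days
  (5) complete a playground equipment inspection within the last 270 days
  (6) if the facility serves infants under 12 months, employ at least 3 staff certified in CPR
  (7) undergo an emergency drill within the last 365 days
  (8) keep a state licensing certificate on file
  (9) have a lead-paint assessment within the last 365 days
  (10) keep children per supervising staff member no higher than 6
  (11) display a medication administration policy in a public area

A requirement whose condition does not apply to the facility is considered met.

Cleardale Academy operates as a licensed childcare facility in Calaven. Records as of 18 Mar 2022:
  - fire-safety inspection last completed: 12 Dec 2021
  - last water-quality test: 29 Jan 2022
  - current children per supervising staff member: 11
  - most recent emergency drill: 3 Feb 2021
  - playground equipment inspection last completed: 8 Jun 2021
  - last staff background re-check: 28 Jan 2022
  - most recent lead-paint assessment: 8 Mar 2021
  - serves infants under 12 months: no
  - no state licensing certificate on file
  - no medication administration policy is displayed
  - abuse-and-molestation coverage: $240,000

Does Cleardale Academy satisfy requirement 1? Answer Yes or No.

1. abuse-and-molestation coverage $240,000 < $250,000 → not met

No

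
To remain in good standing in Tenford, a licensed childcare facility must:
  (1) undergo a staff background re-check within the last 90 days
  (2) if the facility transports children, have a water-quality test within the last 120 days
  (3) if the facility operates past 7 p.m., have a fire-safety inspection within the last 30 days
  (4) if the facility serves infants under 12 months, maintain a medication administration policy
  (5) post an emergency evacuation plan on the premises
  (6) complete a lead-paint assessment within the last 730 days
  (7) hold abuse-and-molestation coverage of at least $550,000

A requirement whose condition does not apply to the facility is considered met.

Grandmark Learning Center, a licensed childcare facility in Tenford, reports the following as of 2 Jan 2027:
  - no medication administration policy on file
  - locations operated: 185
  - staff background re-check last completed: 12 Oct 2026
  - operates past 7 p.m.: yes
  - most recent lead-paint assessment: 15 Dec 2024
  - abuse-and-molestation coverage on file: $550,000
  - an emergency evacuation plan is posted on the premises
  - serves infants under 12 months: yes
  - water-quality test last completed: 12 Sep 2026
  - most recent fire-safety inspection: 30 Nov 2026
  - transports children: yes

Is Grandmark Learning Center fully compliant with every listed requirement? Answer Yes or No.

1. staff background re-check 82 days ago vs limit 90 → met
2. condition 'transports children' holds; water-quality test 112 days ago vs limit 120 → met
3. condition 'operates past 7 p.m.' holds; fire-safety inspection 33 days ago vs limit 30 → not met
4. condition 'serves infants under 12 months' holds; medication administration policy absent → not met
5. emergency evacuation plan present → met
6. lead-paint assessment 748 days ago vs limit 730 → not met
7. abuse-and-molestation coverage $550,000 ≥ $550,000 → met
Not met: 3, 4, 6

No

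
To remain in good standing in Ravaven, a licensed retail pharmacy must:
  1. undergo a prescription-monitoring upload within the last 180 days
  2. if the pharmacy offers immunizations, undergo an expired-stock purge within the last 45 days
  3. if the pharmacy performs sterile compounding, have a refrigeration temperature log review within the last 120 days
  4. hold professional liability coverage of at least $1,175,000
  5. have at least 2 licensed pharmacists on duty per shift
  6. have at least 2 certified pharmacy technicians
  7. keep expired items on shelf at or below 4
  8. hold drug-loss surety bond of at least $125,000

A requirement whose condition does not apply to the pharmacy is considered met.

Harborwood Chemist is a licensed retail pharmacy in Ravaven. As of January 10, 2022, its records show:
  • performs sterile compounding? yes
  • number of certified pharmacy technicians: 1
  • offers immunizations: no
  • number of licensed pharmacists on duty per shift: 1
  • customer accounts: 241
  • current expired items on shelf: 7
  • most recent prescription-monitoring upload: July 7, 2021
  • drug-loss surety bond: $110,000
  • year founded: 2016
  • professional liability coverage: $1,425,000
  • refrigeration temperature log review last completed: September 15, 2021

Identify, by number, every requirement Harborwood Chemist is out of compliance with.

1, 5, 6, 7, 8

1. prescription-monitoring upload 187 days ago vs limit 180 → not met
2. condition 'offers immunizations' does not hold → requirement n/a → met
3. condition 'performs sterile compounding' holds; refrigeration temperature log review 117 days ago vs limit 120 → met
4. professional liability coverage $1,425,000 ≥ $1,175,000 → met
5. licensed pharmacists on duty per shift 1 < 2 → not met
6. certified pharmacy technicians 1 < 2 → not met
7. expired items on shelf 7 > 4 → not met
8. drug-loss surety bond $110,000 < $125,000 → not met
Not met: 1, 5, 6, 7, 8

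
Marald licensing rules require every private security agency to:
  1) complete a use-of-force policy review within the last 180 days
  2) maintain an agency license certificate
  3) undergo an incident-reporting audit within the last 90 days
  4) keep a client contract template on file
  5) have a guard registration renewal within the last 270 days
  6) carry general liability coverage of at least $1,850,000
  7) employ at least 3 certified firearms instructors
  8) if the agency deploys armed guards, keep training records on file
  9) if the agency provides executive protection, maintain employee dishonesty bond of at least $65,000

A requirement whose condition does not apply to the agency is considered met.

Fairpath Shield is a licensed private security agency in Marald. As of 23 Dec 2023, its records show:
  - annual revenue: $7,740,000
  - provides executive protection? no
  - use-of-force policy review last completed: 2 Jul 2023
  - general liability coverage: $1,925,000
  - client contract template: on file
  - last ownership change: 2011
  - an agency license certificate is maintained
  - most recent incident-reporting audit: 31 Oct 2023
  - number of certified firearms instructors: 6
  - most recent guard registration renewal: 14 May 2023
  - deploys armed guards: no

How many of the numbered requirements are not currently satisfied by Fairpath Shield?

0

1. use-of-force policy review 174 days ago vs limit 180 → met
2. agency license certificate present → met
3. incident-reporting audit 53 days ago vs limit 90 → met
4. client contract template present → met
5. guard registration renewal 223 days ago vs limit 270 → met
6. general liability coverage $1,925,000 ≥ $1,850,000 → met
7. certified firearms instructors 6 ≥ 3 → met
8. condition 'deploys armed guards' does not hold → requirement n/a → met
9. condition 'provides executive protection' does not hold → requirement n/a → met
Not met: 0 of 9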